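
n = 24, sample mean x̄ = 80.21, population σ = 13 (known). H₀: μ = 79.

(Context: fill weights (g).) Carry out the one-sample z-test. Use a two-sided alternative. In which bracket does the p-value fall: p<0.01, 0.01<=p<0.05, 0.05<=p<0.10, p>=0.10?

SE = σ/√n = 13/√24 = 2.6536
z = (x̄−μ₀)/SE = (80.21−79)/2.6536 = 0.4560
p-value (two-sided) = 0.64840
→ bracket: p>=0.10

p-value bracket: p>=0.10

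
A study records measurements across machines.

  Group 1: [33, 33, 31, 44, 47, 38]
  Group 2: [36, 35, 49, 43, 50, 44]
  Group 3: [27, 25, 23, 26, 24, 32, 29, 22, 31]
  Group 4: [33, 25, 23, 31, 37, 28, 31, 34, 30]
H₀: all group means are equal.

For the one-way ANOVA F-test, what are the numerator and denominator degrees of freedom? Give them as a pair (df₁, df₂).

k = 4 groups, N = 30 total
df = (k−1, N−k) = (4−1, 30−4) = (3, 26)

degrees of freedom = [3, 26]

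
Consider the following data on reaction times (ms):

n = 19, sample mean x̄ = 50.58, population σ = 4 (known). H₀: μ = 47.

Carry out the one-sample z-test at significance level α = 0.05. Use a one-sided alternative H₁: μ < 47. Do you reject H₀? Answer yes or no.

reject H₀: no

SE = σ/√n = 4/√19 = 0.9177
z = (x̄−μ₀)/SE = (50.58−47)/0.9177 = 3.9012
p-value (one-sided, H₁ less) = 0.99995
At α=0.05: p ≥ α → fail to reject H₀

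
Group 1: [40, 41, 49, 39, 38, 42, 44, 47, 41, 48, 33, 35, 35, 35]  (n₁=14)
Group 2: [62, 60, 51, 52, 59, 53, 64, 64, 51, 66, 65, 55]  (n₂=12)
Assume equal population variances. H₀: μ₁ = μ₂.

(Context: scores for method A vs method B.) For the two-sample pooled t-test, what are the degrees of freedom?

df = n₁ + n₂ − 2 = 14 + 12 − 2 = 24

degrees of freedom = 24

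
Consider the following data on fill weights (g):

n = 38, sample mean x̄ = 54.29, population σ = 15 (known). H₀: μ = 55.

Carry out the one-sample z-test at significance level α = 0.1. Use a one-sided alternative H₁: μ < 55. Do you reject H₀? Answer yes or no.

reject H₀: no

SE = σ/√n = 15/√38 = 2.4333
z = (x̄−μ₀)/SE = (54.29−55)/2.4333 = -0.2918
p-value (one-sided, H₁ less) = 0.38523
At α=0.1: p ≥ α → fail to reject H₀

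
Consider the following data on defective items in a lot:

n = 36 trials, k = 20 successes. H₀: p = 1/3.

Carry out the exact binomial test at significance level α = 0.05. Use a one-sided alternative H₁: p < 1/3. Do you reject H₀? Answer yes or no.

reject H₀: no

Exact binomial: n=36, k=20, p₀=1/3=0.3333
P(X≤20) from Σ C(n,i)·p₀^i·(1−p₀)^(n−i)
p-value (one-sided, H₁ less) = 0.99820
At α=0.05: p ≥ α → fail to reject H₀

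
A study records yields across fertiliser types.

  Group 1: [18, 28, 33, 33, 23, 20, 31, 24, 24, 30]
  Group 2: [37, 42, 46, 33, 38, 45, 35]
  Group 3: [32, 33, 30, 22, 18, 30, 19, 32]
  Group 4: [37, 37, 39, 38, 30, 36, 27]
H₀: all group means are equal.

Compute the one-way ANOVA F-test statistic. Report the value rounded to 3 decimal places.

test statistic = 10.888

Group means [26.40, 39.43, 27.00, 34.86], grand mean 31.250
SSB = Σnᵢ(x̄ᵢ−x̄)² = 939.029; SSW = ΣΣ(x−x̄ᵢ)² = 804.971
MSB = 939.029/3 = 313.0095; MSW = 804.971/28 = 28.7490
F = MSB/MSW = 10.8877
df = (3, 28)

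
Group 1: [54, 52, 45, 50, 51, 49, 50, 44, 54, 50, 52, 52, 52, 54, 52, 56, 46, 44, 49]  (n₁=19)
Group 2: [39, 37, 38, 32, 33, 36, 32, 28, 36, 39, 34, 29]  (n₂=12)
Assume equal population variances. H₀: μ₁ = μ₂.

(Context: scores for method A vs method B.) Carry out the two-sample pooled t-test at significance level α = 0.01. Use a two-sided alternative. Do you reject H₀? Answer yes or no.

x̄₁=50.316, s₁=3.481, n₁=19
x̄₂=34.417, s₂=3.704, n₂=12
s_p² = [18·3.481² + 11·3.704²]/29 = 12.7249
SE = √(s_p²·(1/19+1/12)) = 1.3153
t = (50.316−34.417)/1.3153 = 12.0874
df = 29
p-value (two-sided) = 0.00000
At α=0.01: p < α → reject H₀

reject H₀: yes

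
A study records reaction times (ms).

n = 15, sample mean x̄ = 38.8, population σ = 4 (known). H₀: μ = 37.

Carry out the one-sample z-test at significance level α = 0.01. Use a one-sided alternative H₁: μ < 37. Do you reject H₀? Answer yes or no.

SE = σ/√n = 4/√15 = 1.0328
z = (x̄−μ₀)/SE = (38.8−37)/1.0328 = 1.7428
p-value (one-sided, H₁ less) = 0.95932
At α=0.01: p ≥ α → fail to reject H₀

reject H₀: no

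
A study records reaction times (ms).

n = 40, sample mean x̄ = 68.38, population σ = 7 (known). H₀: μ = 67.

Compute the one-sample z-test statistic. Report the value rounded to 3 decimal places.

SE = σ/√n = 7/√40 = 1.1068
z = (x̄−μ₀)/SE = (68.38−67)/1.1068 = 1.2468

test statistic = 1.247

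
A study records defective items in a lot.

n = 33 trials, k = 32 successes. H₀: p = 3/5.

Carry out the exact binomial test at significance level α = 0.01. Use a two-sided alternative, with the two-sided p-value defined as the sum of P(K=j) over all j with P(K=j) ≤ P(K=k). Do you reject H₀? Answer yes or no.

Exact binomial: n=33, k=32, p₀=3/5=0.6000
P(X=j) = C(n,j)·p₀^j·(1−p₀)^(n−j); p = Σ P(X=j) over j with P(X=j) ≤ P(X=32)
p-value (two-sided) = 0.00000
At α=0.01: p < α → reject H₀

reject H₀: yes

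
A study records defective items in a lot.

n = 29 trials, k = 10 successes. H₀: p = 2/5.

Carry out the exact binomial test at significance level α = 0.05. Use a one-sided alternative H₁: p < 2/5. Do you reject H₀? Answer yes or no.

Exact binomial: n=29, k=10, p₀=2/5=0.4000
P(X≤10) from Σ C(n,i)·p₀^i·(1−p₀)^(n−i)
p-value (one-sided, H₁ less) = 0.34267
At α=0.05: p ≥ α → fail to reject H₀

reject H₀: no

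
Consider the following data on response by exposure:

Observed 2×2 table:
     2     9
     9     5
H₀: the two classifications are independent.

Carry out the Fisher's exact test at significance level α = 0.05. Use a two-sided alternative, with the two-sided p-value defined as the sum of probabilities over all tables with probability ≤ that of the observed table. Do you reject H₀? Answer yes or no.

Margins: r₁=11, r₂=14, c₁=11, c₂=14, n=25
p_obs = C(11,2)·C(14,9)/C(25,11); sum pmf over tables with pmf ≤ p_obs
p-value (two-sided) = 0.04189
At α=0.05: p < α → reject H₀

reject H₀: yes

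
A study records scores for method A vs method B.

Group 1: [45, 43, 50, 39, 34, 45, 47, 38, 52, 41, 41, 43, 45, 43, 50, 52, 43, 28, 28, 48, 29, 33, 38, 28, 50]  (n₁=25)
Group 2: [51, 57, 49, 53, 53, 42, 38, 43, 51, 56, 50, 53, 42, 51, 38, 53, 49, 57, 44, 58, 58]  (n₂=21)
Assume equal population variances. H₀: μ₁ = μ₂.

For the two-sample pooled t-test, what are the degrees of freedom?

degrees of freedom = 44

df = n₁ + n₂ − 2 = 25 + 21 − 2 = 44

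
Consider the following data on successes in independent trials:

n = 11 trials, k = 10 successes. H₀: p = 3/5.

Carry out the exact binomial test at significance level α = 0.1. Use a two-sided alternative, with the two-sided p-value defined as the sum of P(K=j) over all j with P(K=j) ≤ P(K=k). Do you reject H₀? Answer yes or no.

reject H₀: yes

Exact binomial: n=11, k=10, p₀=3/5=0.6000
P(X=j) = C(n,j)·p₀^j·(1−p₀)^(n−j); p = Σ P(X=j) over j with P(X=j) ≤ P(X=10)
p-value (two-sided) = 0.05951
At α=0.1: p < α → reject H₀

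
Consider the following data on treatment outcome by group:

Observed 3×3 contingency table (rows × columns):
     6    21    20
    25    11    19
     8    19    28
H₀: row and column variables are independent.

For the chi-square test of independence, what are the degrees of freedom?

df = (r−1)(c−1) = (3−1)·(3−1) = 4

degrees of freedom = 4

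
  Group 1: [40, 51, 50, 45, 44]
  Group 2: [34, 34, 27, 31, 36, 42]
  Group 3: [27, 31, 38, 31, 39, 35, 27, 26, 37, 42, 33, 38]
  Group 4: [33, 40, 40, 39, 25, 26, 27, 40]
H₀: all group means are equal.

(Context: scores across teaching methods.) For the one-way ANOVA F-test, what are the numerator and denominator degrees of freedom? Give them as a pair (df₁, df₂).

k = 4 groups, N = 31 total
df = (k−1, N−k) = (4−1, 31−4) = (3, 27)

degrees of freedom = [3, 27]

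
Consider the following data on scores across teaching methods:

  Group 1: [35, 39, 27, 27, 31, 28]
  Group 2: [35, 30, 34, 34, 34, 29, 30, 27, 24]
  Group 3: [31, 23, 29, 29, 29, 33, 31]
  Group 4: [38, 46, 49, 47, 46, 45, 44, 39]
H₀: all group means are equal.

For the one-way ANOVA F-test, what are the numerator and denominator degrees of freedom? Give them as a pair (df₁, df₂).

k = 4 groups, N = 30 total
df = (k−1, N−k) = (4−1, 30−4) = (3, 26)

degrees of freedom = [3, 26]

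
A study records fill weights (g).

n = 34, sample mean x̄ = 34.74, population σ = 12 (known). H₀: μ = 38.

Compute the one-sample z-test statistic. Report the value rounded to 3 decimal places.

SE = σ/√n = 12/√34 = 2.0580
z = (x̄−μ₀)/SE = (34.74−38)/2.0580 = -1.5841

test statistic = -1.584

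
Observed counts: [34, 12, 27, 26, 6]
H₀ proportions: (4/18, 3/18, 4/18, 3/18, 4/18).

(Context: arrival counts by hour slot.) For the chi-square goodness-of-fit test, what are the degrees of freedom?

degrees of freedom = 4

df = k − 1 = 5 − 1 = 4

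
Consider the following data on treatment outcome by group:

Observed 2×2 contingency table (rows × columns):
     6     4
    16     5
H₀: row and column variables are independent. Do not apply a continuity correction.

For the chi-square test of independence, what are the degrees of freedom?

degrees of freedom = 1

df = (r−1)(c−1) = (2−1)·(2−1) = 1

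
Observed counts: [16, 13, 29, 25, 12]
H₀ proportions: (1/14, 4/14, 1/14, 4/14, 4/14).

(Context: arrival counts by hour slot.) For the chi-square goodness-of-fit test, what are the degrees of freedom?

df = k − 1 = 5 − 1 = 4

degrees of freedom = 4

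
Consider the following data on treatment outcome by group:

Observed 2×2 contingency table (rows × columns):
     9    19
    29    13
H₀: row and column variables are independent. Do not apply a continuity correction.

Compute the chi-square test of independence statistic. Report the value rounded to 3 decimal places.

Row totals [28, 42], col totals [38, 32], n=70
χ² = (9−15.20)²/15.20 + (19−12.80)²/12.80 + (29−22.80)²/22.80 + (13−19.20)²/19.20 = 9.2201
df = 1

test statistic = 9.220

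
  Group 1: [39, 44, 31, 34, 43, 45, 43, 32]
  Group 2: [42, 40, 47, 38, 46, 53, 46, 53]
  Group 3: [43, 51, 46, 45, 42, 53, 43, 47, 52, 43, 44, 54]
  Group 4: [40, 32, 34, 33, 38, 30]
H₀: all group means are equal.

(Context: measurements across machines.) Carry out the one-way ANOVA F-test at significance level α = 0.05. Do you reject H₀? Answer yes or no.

Group means [38.88, 45.62, 46.92, 34.50], grand mean 42.529
SSB = Σnᵢ(x̄ᵢ−x̄)² = 801.304; SSW = ΣΣ(x−x̄ᵢ)² = 729.167
MSB = 801.304/3 = 267.1013; MSW = 729.167/30 = 24.3056
F = MSB/MSW = 10.9893
df = (3, 30)
p-value (upper-tail) = 0.00005
At α=0.05: p < α → reject H₀

reject H₀: yes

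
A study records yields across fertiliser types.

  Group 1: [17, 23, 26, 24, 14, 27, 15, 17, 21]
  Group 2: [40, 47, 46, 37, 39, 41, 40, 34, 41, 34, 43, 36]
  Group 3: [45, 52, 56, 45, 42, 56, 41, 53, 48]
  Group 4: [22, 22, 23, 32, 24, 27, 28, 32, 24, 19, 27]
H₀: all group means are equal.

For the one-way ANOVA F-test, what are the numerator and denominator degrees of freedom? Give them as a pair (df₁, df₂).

k = 4 groups, N = 41 total
df = (k−1, N−k) = (4−1, 41−4) = (3, 37)

degrees of freedom = [3, 37]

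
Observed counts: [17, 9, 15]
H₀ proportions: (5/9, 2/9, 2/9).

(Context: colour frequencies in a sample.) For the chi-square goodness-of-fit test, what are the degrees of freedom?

degrees of freedom = 2

df = k − 1 = 3 − 1 = 2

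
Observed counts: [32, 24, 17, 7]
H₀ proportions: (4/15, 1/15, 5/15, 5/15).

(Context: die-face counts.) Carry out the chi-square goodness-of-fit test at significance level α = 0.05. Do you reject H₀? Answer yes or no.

n = 80; E_i = n·p_i = [21.33, 5.33, 26.67, 26.67]
χ² = (32−21.33)²/21.33 + (24−5.33)²/5.33 + (17−26.67)²/26.67 + (7−26.67)²/26.67 = 88.6750
df = 3
p-value (upper-tail) = 0.00000
At α=0.05: p < α → reject H₀

reject H₀: yes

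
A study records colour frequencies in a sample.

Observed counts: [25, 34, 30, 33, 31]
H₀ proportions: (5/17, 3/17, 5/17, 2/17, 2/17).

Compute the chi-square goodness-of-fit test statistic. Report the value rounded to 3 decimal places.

test statistic = 37.593

n = 153; E_i = n·p_i = [45.00, 27.00, 45.00, 18.00, 18.00]
χ² = (25−45.00)²/45.00 + (34−27.00)²/27.00 + (30−45.00)²/45.00 + (33−18.00)²/18.00 + (31−18.00)²/18.00 = 37.5926
df = 4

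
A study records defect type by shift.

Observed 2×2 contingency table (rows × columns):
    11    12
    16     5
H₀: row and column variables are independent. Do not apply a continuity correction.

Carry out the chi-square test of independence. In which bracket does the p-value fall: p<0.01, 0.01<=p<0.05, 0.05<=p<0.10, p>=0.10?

p-value bracket: 0.05<=p<0.10

Row totals [23, 21], col totals [27, 17], n=44
χ² = (11−14.11)²/14.11 + (12−8.89)²/8.89 + (16−12.89)²/12.89 + (5−8.11)²/8.11 = 3.7251
df = 1
p-value (upper-tail) = 0.05360
→ bracket: 0.05<=p<0.10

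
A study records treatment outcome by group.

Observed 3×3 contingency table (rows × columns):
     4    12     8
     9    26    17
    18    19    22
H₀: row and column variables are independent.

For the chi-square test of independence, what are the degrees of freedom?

df = (r−1)(c−1) = (3−1)·(3−1) = 4

degrees of freedom = 4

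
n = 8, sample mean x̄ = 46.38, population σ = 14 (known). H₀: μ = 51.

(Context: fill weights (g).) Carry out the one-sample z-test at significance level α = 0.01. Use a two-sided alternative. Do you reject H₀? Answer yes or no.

SE = σ/√n = 14/√8 = 4.9497
z = (x̄−μ₀)/SE = (46.38−51)/4.9497 = -0.9334
p-value (two-sided) = 0.35062
At α=0.01: p ≥ α → fail to reject H₀

reject H₀: no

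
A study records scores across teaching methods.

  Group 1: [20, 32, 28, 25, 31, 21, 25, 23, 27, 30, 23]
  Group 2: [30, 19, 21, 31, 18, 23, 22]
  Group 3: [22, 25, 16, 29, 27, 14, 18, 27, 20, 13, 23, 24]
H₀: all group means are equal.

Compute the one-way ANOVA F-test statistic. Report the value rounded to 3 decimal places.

Group means [25.91, 23.43, 21.50], grand mean 23.567
SSB = Σnᵢ(x̄ᵢ−x̄)² = 111.743; SSW = ΣΣ(x−x̄ᵢ)² = 631.623
MSB = 111.743/2 = 55.8716; MSW = 631.623/27 = 23.3935
F = MSB/MSW = 2.3883
df = (2, 27)

test statistic = 2.388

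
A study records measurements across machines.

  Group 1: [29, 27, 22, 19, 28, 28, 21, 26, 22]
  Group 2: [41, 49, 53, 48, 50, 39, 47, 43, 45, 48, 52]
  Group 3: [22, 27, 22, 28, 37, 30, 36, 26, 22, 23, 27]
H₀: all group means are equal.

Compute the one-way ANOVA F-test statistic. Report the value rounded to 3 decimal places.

Group means [24.67, 46.82, 27.27], grand mean 33.452
SSB = Σnᵢ(x̄ᵢ−x̄)² = 3079.859; SSW = ΣΣ(x−x̄ᵢ)² = 585.818
MSB = 3079.859/2 = 1539.9296; MSW = 585.818/28 = 20.9221
F = MSB/MSW = 73.6031
df = (2, 28)

test statistic = 73.603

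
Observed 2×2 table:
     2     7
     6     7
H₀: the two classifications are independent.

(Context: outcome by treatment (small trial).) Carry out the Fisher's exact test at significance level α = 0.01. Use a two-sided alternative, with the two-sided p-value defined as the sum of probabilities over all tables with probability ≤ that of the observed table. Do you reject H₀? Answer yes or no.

reject H₀: no

Margins: r₁=9, r₂=13, c₁=8, c₂=14, n=22
p_obs = C(9,2)·C(13,6)/C(22,8); sum pmf over tables with pmf ≤ p_obs
p-value (two-sided) = 0.38019
At α=0.01: p ≥ α → fail to reject H₀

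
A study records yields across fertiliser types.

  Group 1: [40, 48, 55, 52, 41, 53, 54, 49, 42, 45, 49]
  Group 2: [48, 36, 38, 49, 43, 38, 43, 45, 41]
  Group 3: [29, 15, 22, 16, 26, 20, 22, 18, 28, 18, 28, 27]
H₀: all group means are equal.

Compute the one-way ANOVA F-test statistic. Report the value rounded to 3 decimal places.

Group means [48.00, 42.33, 22.42], grand mean 36.812
SSB = Σnᵢ(x̄ᵢ−x̄)² = 4137.958; SSW = ΣΣ(x−x̄ᵢ)² = 730.917
MSB = 4137.958/2 = 2068.9792; MSW = 730.917/29 = 25.2040
F = MSB/MSW = 82.0892
df = (2, 29)

test statistic = 82.089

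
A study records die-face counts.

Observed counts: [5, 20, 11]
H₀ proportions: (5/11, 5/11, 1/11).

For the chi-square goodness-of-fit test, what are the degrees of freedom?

degrees of freedom = 2

df = k − 1 = 3 − 1 = 2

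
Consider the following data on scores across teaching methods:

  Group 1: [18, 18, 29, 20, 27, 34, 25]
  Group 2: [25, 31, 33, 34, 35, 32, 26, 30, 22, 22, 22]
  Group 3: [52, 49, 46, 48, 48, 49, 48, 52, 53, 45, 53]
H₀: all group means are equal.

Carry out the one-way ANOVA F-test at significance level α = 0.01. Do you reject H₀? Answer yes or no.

Group means [24.43, 28.36, 49.36], grand mean 35.379
SSB = Σnᵢ(x̄ᵢ−x̄)² = 3532.022; SSW = ΣΣ(x−x̄ᵢ)² = 556.805
MSB = 3532.022/2 = 1766.0112; MSW = 556.805/26 = 21.4156
F = MSB/MSW = 82.4638
df = (2, 26)
p-value (upper-tail) = 0.00000
At α=0.01: p < α → reject H₀

reject H₀: yes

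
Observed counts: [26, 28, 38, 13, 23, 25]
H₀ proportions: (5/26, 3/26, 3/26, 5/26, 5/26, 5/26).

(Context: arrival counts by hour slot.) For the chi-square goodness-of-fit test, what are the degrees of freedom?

df = k − 1 = 6 − 1 = 5

degrees of freedom = 5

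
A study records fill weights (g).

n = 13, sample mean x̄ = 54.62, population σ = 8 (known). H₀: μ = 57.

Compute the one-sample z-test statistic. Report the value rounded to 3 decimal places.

test statistic = -1.073

SE = σ/√n = 8/√13 = 2.2188
z = (x̄−μ₀)/SE = (54.62−57)/2.2188 = -1.0727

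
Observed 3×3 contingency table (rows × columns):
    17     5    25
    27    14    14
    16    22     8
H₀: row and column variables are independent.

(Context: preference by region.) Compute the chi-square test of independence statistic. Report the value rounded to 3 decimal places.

Row totals [47, 55, 46], col totals [60, 41, 47], n=148
χ² = (17−19.05)²/19.05 + (5−13.02)²/13.02 + (25−14.93)²/14.93 + (27−22.30)²/22.30 + (14−15.24)²/15.24 + (14−17.47)²/17.47 + (16−18.65)²/18.65 + (22−12.74)²/12.74 + (8−14.61)²/14.61 = 23.8313
df = 4

test statistic = 23.831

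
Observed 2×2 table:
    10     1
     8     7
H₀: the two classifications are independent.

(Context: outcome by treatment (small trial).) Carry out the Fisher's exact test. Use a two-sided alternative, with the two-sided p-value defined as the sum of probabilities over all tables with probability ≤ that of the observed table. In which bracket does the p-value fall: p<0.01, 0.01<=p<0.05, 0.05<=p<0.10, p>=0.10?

Margins: r₁=11, r₂=15, c₁=18, c₂=8, n=26
p_obs = C(11,10)·C(15,8)/C(26,18); sum pmf over tables with pmf ≤ p_obs
p-value (two-sided) = 0.08375
→ bracket: 0.05<=p<0.10

p-value bracket: 0.05<=p<0.10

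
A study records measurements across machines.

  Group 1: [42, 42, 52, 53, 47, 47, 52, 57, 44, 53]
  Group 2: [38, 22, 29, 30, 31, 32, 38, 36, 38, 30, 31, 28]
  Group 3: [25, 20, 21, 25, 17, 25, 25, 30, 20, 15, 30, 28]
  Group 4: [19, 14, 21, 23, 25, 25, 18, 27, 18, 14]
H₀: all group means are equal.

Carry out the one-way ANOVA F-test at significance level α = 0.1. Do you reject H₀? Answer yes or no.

Group means [48.90, 31.92, 23.42, 20.40], grand mean 30.841
SSB = Σnᵢ(x̄ᵢ−x̄)² = 5026.753; SSW = ΣΣ(x−x̄ᵢ)² = 951.133
MSB = 5026.753/3 = 1675.5843; MSW = 951.133/40 = 23.7783
F = MSB/MSW = 70.4669
df = (3, 40)
p-value (upper-tail) = 0.00000
At α=0.1: p < α → reject H₀

reject H₀: yes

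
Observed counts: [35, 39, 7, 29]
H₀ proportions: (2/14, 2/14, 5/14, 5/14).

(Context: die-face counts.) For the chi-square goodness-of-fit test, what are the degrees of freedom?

df = k − 1 = 4 − 1 = 3

degrees of freedom = 3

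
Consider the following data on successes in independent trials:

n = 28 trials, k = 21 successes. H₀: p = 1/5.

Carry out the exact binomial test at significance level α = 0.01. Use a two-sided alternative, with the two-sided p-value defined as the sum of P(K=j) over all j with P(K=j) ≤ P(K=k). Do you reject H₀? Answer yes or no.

Exact binomial: n=28, k=21, p₀=1/5=0.2000
P(X=j) = C(n,j)·p₀^j·(1−p₀)^(n−j); p = Σ P(X=j) over j with P(X=j) ≤ P(X=21)
p-value (two-sided) = 0.00000
At α=0.01: p < α → reject H₀

reject H₀: yes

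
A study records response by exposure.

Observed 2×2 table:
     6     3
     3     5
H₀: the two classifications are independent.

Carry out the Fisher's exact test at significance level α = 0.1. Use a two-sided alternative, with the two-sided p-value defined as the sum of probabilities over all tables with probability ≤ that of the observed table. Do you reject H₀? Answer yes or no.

Margins: r₁=9, r₂=8, c₁=9, c₂=8, n=17
p_obs = C(9,6)·C(8,3)/C(17,9); sum pmf over tables with pmf ≤ p_obs
p-value (two-sided) = 0.34694
At α=0.1: p ≥ α → fail to reject H₀

reject H₀: no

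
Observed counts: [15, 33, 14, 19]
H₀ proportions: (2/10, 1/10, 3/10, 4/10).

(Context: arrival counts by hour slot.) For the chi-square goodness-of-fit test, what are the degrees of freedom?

df = k − 1 = 4 − 1 = 3

degrees of freedom = 3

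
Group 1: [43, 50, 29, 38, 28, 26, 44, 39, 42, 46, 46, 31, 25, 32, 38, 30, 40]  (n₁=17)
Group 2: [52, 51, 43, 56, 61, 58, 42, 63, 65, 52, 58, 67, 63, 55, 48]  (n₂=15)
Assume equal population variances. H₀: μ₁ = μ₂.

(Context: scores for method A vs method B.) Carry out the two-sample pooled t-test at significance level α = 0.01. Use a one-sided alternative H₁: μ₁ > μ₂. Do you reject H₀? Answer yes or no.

reject H₀: no

x̄₁=36.882, s₁=7.809, n₁=17
x̄₂=55.600, s₂=7.642, n₂=15
s_p² = [16·7.809² + 14·7.642²]/30 = 59.7788
SE = √(s_p²·(1/17+1/15)) = 2.7389
t = (36.882−55.600)/2.7389 = -6.8340
df = 30
p-value (one-sided, H₁ greater) = 1.00000
At α=0.01: p ≥ α → fail to reject H₀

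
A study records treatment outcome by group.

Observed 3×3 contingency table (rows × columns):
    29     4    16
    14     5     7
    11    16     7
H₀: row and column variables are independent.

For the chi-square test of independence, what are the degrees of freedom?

degrees of freedom = 4

df = (r−1)(c−1) = (3−1)·(3−1) = 4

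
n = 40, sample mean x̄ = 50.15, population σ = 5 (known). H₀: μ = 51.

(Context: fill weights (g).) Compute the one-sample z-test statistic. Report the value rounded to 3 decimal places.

test statistic = -1.075

SE = σ/√n = 5/√40 = 0.7906
z = (x̄−μ₀)/SE = (50.15−51)/0.7906 = -1.0752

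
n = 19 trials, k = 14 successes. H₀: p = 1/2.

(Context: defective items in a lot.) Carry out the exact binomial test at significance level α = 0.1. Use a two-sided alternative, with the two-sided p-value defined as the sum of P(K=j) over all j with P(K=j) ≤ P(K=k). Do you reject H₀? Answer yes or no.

reject H₀: yes

Exact binomial: n=19, k=14, p₀=1/2=0.5000
P(X=j) = C(n,j)·p₀^j·(1−p₀)^(n−j); p = Σ P(X=j) over j with P(X=j) ≤ P(X=14)
p-value (two-sided) = 0.06357
At α=0.1: p < α → reject H₀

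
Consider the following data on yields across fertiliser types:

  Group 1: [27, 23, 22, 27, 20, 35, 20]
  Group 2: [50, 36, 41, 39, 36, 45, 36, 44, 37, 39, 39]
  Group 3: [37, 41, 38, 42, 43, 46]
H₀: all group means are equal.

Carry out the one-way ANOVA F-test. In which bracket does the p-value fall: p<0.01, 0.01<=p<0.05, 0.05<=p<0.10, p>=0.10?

Group means [24.86, 40.18, 41.17], grand mean 35.958
SSB = Σnᵢ(x̄ᵢ−x̄)² = 1221.631; SSW = ΣΣ(x−x̄ᵢ)² = 427.327
MSB = 1221.631/2 = 610.8157; MSW = 427.327/21 = 20.3489
F = MSB/MSW = 30.0171
df = (2, 21)
p-value (upper-tail) = 0.00000
→ bracket: p<0.01

p-value bracket: p<0.01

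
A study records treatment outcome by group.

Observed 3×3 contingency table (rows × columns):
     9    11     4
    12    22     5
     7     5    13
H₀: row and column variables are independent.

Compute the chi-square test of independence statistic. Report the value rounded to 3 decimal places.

Row totals [24, 39, 25], col totals [28, 38, 22], n=88
χ² = (9−7.64)²/7.64 + (11−10.36)²/10.36 + (4−6.00)²/6.00 + (12−12.41)²/12.41 + (22−16.84)²/16.84 + (5−9.75)²/9.75 + (7−7.95)²/7.95 + (5−10.80)²/10.80 + (13−6.25)²/6.25 = 15.3731
df = 4

test statistic = 15.373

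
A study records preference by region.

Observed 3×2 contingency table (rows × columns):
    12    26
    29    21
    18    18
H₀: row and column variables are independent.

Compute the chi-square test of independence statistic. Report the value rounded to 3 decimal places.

Row totals [38, 50, 36], col totals [59, 65], n=124
χ² = (12−18.08)²/18.08 + (26−19.92)²/19.92 + (29−23.79)²/23.79 + (21−26.21)²/26.21 + (18−17.13)²/17.13 + (18−18.87)²/18.87 = 6.1620
df = 2

test statistic = 6.162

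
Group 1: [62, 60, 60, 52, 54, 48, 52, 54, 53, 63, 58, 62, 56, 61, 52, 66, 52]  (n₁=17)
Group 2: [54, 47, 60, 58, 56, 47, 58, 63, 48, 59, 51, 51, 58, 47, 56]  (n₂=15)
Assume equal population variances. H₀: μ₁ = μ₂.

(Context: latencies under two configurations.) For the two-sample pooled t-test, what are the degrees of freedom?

degrees of freedom = 30

df = n₁ + n₂ − 2 = 17 + 15 − 2 = 30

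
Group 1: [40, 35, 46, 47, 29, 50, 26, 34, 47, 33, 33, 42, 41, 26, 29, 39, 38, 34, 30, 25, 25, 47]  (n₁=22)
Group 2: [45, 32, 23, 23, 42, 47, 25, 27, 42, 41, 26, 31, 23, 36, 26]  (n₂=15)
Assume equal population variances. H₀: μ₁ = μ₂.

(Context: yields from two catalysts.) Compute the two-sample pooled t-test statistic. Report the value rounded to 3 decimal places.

test statistic = 1.285

x̄₁=36.182, s₁=8.022, n₁=22
x̄₂=32.600, s₂=8.765, n₂=15
s_p² = [21·8.022² + 14·8.765²]/35 = 69.3392
SE = √(s_p²·(1/22+1/15)) = 2.7883
t = (36.182−32.600)/2.7883 = 1.2846
df = 35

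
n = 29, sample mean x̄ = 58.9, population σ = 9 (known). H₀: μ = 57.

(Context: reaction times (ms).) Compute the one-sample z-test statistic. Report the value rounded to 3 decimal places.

test statistic = 1.137

SE = σ/√n = 9/√29 = 1.6713
z = (x̄−μ₀)/SE = (58.9−57)/1.6713 = 1.1369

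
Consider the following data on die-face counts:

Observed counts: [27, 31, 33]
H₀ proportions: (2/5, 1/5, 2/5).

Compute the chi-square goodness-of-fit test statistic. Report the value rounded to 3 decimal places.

n = 91; E_i = n·p_i = [36.40, 18.20, 36.40]
χ² = (27−36.40)²/36.40 + (31−18.20)²/18.20 + (33−36.40)²/36.40 = 11.7473
df = 2

test statistic = 11.747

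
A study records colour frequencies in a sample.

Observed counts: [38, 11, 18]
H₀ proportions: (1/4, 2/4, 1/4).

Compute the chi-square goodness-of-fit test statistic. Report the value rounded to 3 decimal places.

test statistic = 42.164

n = 67; E_i = n·p_i = [16.75, 33.50, 16.75]
χ² = (38−16.75)²/16.75 + (11−33.50)²/33.50 + (18−16.75)²/16.75 = 42.1642
df = 2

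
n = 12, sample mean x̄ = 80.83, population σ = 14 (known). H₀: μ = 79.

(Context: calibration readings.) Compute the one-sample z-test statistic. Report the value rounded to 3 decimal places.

SE = σ/√n = 14/√12 = 4.0415
z = (x̄−μ₀)/SE = (80.83−79)/4.0415 = 0.4528

test statistic = 0.453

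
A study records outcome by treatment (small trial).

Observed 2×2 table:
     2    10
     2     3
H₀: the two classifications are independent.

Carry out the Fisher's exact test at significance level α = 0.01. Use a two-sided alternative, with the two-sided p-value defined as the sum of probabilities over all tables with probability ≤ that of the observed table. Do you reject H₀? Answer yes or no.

Margins: r₁=12, r₂=5, c₁=4, c₂=13, n=17
p_obs = C(12,2)·C(5,2)/C(17,4); sum pmf over tables with pmf ≤ p_obs
p-value (two-sided) = 0.53782
At α=0.01: p ≥ α → fail to reject H₀

reject H₀: no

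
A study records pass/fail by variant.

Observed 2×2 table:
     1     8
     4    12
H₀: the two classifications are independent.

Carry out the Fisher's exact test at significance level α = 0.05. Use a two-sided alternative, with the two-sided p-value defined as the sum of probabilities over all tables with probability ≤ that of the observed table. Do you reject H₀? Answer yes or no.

Margins: r₁=9, r₂=16, c₁=5, c₂=20, n=25
p_obs = C(9,1)·C(16,4)/C(25,5); sum pmf over tables with pmf ≤ p_obs
p-value (two-sided) = 0.62055
At α=0.05: p ≥ α → fail to reject H₀

reject H₀: no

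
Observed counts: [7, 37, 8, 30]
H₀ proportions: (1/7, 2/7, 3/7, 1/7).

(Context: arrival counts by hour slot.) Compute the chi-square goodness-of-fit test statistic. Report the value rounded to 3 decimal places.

n = 82; E_i = n·p_i = [11.71, 23.43, 35.14, 11.71]
χ² = (7−11.71)²/11.71 + (37−23.43)²/23.43 + (8−35.14)²/35.14 + (30−11.71)²/11.71 = 59.2663
df = 3

test statistic = 59.266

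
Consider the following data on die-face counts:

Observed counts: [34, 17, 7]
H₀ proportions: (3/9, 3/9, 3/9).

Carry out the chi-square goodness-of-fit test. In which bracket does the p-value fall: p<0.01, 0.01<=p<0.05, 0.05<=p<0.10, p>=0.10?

p-value bracket: p<0.01

n = 58; E_i = n·p_i = [19.33, 19.33, 19.33]
χ² = (34−19.33)²/19.33 + (17−19.33)²/19.33 + (7−19.33)²/19.33 = 19.2759
df = 2
p-value (upper-tail) = 0.00007
→ bracket: p<0.01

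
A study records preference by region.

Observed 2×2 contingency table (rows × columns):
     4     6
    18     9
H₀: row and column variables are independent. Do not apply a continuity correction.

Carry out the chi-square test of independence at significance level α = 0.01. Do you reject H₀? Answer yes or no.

reject H₀: no

Row totals [10, 27], col totals [22, 15], n=37
χ² = (4−5.95)²/5.95 + (6−4.05)²/4.05 + (18−16.05)²/16.05 + (9−10.95)²/10.95 = 2.1527
df = 1
p-value (upper-tail) = 0.14232
At α=0.01: p ≥ α → fail to reject H₀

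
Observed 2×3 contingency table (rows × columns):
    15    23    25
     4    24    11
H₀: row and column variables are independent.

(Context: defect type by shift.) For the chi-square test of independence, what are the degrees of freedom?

df = (r−1)(c−1) = (2−1)·(3−1) = 2

degrees of freedom = 2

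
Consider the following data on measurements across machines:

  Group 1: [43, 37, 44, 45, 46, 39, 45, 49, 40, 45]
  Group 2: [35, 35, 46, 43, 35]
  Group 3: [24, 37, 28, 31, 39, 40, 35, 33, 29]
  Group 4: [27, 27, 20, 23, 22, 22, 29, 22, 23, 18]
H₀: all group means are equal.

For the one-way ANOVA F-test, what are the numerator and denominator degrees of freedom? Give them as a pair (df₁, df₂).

k = 4 groups, N = 34 total
df = (k−1, N−k) = (4−1, 34−4) = (3, 30)

degrees of freedom = [3, 30]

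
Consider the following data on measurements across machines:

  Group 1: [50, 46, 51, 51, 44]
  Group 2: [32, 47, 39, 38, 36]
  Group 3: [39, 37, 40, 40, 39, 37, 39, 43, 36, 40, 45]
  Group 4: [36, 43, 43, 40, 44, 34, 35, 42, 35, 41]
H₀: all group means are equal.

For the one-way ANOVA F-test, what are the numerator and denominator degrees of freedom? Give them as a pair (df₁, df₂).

k = 4 groups, N = 31 total
df = (k−1, N−k) = (4−1, 31−4) = (3, 27)

degrees of freedom = [3, 27]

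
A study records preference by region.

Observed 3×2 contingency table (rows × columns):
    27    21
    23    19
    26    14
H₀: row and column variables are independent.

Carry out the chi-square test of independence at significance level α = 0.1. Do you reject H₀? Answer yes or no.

Row totals [48, 42, 40], col totals [76, 54], n=130
χ² = (27−28.06)²/28.06 + (21−19.94)²/19.94 + (23−24.55)²/24.55 + (19−17.45)²/17.45 + (26−23.38)²/23.38 + (14−16.62)²/16.62 = 1.0376
df = 2
p-value (upper-tail) = 0.59524
At α=0.1: p ≥ α → fail to reject H₀

reject H₀: no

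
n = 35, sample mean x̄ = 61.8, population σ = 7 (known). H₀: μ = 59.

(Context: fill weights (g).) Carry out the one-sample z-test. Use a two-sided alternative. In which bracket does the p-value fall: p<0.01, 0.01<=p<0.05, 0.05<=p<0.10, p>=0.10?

SE = σ/√n = 7/√35 = 1.1832
z = (x̄−μ₀)/SE = (61.8−59)/1.1832 = 2.3664
p-value (two-sided) = 0.01796
→ bracket: 0.01<=p<0.05

p-value bracket: 0.01<=p<0.05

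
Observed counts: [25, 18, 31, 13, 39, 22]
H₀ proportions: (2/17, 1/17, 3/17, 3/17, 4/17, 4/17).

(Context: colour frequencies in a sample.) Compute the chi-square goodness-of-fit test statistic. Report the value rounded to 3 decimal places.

test statistic = 25.953

n = 148; E_i = n·p_i = [17.41, 8.71, 26.12, 26.12, 34.82, 34.82]
χ² = (25−17.41)²/17.41 + (18−8.71)²/8.71 + (31−26.12)²/26.12 + (13−26.12)²/26.12 + (39−34.82)²/34.82 + (22−34.82)²/34.82 = 25.9533
df = 5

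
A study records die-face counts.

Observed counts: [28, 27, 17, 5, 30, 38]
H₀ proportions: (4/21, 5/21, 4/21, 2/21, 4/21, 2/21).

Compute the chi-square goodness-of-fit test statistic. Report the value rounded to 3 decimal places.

test statistic = 53.928

n = 145; E_i = n·p_i = [27.62, 34.52, 27.62, 13.81, 27.62, 13.81]
χ² = (28−27.62)²/27.62 + (27−34.52)²/34.52 + (17−27.62)²/27.62 + (5−13.81)²/13.81 + (30−27.62)²/27.62 + (38−13.81)²/13.81 = 53.9279
df = 5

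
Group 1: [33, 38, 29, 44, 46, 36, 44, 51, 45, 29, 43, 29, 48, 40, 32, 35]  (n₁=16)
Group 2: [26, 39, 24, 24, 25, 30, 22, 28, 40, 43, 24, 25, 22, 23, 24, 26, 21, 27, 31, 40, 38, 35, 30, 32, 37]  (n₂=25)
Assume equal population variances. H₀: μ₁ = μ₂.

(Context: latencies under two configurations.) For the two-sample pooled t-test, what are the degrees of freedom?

degrees of freedom = 39

df = n₁ + n₂ − 2 = 16 + 25 − 2 = 39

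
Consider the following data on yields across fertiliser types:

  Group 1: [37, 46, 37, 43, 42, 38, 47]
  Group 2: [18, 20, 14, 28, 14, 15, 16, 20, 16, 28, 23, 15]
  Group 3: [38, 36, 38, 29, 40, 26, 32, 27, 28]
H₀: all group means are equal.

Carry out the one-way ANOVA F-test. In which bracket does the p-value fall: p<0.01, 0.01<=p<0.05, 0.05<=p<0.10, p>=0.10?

p-value bracket: p<0.01

Group means [41.43, 18.92, 32.67], grand mean 28.964
SSB = Σnᵢ(x̄ᵢ−x̄)² = 2422.333; SSW = ΣΣ(x−x̄ᵢ)² = 620.631
MSB = 2422.333/2 = 1211.1667; MSW = 620.631/25 = 24.8252
F = MSB/MSW = 48.7877
df = (2, 25)
p-value (upper-tail) = 0.00000
→ bracket: p<0.01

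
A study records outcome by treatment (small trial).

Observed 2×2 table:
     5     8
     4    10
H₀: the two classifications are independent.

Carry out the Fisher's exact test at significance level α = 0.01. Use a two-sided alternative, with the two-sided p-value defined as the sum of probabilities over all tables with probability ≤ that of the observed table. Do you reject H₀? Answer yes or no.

reject H₀: no

Margins: r₁=13, r₂=14, c₁=9, c₂=18, n=27
p_obs = C(13,5)·C(14,4)/C(27,9); sum pmf over tables with pmf ≤ p_obs
p-value (two-sided) = 0.69458
At α=0.01: p ≥ α → fail to reject H₀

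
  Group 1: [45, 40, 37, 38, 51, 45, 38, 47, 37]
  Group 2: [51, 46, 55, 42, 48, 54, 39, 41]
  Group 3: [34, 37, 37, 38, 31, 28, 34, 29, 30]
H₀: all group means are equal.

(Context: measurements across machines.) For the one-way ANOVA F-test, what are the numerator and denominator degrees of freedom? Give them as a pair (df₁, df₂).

k = 3 groups, N = 26 total
df = (k−1, N−k) = (3−1, 26−3) = (2, 23)

degrees of freedom = [2, 23]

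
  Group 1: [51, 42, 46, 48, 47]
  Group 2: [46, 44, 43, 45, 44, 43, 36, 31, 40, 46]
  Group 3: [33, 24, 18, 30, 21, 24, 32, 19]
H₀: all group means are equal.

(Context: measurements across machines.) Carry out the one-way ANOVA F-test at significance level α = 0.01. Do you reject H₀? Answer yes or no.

Group means [46.80, 41.80, 25.12], grand mean 37.087
SSB = Σnᵢ(x̄ᵢ−x̄)² = 1838.551; SSW = ΣΣ(x−x̄ᵢ)² = 495.275
MSB = 1838.551/2 = 919.2755; MSW = 495.275/20 = 24.7637
F = MSB/MSW = 37.1218
df = (2, 20)
p-value (upper-tail) = 0.00000
At α=0.01: p < α → reject H₀

reject H₀: yes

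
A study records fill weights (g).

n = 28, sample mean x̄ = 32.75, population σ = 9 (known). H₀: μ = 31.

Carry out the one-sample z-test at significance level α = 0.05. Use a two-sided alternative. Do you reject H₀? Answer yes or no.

reject H₀: no

SE = σ/√n = 9/√28 = 1.7008
z = (x̄−μ₀)/SE = (32.75−31)/1.7008 = 1.0289
p-value (two-sided) = 0.30353
At α=0.05: p ≥ α → fail to reject H₀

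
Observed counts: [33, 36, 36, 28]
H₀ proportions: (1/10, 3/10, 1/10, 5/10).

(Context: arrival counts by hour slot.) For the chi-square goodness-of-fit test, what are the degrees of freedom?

degrees of freedom = 3

df = k − 1 = 4 − 1 = 3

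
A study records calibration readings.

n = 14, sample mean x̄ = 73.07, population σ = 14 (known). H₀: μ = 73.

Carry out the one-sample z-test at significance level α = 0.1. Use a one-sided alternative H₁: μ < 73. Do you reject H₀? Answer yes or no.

reject H₀: no

SE = σ/√n = 14/√14 = 3.7417
z = (x̄−μ₀)/SE = (73.07−73)/3.7417 = 0.0187
p-value (one-sided, H₁ less) = 0.50746
At α=0.1: p ≥ α → fail to reject H₀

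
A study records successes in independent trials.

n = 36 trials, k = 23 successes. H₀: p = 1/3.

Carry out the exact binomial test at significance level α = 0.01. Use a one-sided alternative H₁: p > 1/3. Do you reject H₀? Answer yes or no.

Exact binomial: n=36, k=23, p₀=1/3=0.3333
P(X≥23) from Σ C(n,i)·p₀^i·(1−p₀)^(n−i)
p-value (one-sided, H₁ greater) = 0.00017
At α=0.01: p < α → reject H₀

reject H₀: yes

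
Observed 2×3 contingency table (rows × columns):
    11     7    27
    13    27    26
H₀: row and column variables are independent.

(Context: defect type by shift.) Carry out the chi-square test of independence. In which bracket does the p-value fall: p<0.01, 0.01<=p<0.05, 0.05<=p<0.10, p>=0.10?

Row totals [45, 66], col totals [24, 34, 53], n=111
χ² = (11−9.73)²/9.73 + (7−13.78)²/13.78 + (27−21.49)²/21.49 + (13−14.27)²/14.27 + (27−20.22)²/20.22 + (26−31.51)²/31.51 = 8.2734
df = 2
p-value (upper-tail) = 0.01598
→ bracket: 0.01<=p<0.05

p-value bracket: 0.01<=p<0.05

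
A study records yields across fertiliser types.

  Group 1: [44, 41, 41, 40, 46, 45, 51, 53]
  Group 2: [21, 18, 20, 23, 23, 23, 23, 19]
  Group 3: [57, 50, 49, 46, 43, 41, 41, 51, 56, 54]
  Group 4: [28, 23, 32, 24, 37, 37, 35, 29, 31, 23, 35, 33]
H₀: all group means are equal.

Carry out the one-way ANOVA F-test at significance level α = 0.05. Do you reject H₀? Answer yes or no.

reject H₀: yes

Group means [45.12, 21.25, 48.80, 30.58], grand mean 36.474
SSB = Σnᵢ(x̄ᵢ−x̄)² = 4388.582; SSW = ΣΣ(x−x̄ᵢ)² = 800.892
MSB = 4388.582/3 = 1462.8607; MSW = 800.892/34 = 23.5556
F = MSB/MSW = 62.1024
df = (3, 34)
p-value (upper-tail) = 0.00000
At α=0.05: p < α → reject H₀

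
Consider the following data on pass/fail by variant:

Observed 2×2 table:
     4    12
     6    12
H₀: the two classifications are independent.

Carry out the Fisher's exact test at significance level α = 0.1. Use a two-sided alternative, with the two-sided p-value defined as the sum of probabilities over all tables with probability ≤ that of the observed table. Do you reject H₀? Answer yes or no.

Margins: r₁=16, r₂=18, c₁=10, c₂=24, n=34
p_obs = C(16,4)·C(18,6)/C(34,10); sum pmf over tables with pmf ≤ p_obs
p-value (two-sided) = 0.71459
At α=0.1: p ≥ α → fail to reject H₀

reject H₀: no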